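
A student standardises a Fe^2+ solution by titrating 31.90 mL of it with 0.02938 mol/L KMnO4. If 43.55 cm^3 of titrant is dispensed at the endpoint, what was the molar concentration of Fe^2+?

0.201 M

n(KMnO4) = 0.02938 x 0.04355 = 0.001279 mol.
From the balanced equation, 1 mol KMnO4 reacts with 5 mol Fe^2+, so n(Fe^2+) = 0.001279 x 5/1 = 0.006397 mol.
[Fe^2+] = 0.006397 / 0.03190 L = 0.201 M.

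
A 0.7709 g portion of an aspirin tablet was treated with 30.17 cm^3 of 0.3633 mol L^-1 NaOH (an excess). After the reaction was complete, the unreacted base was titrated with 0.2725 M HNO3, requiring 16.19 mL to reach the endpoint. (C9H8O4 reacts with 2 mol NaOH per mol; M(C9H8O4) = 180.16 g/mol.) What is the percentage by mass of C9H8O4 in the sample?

Total n(NaOH) added = 0.3633 x 0.03017 = 0.01096 mol.
n(HNO3) used = 0.2725 x 0.01619 = 0.004412 mol, which equals the excess n(NaOH).
So n(NaOH) consumed by the sample = 0.01096 - 0.004412 = 0.006549 mol.
n(C9H8O4) = 0.006549 / 2 = 0.003274 mol.
mass C9H8O4 = 0.003274 x 180.16 = 0.5899 g, so %C9H8O4 = 0.5899/0.7709 x 100 = 76.5%.

76.5%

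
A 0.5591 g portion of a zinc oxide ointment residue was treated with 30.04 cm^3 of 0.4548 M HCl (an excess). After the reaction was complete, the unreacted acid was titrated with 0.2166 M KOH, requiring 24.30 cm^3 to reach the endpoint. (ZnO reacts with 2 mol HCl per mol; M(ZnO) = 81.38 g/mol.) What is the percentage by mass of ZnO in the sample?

Total n(HCl) added = 0.4548 x 0.03004 = 0.01366 mol.
n(KOH) used = 0.2166 x 0.02430 = 0.005263 mol, which equals the excess n(HCl).
So n(HCl) consumed by the sample = 0.01366 - 0.005263 = 0.008399 mol.
n(ZnO) = 0.008399 / 2 = 0.004199 mol.
mass ZnO = 0.004199 x 81.38 = 0.3417 g, so %ZnO = 0.3417/0.5591 x 100 = 61.1%.

61.1%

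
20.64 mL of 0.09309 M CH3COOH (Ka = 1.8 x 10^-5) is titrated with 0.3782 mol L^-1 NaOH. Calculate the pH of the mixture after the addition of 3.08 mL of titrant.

4.93

Initial n(CH3COOH) = 0.09309 x 0.02064 = 0.001921 mol.
n(NaOH) added = 0.3782 x 0.003080 = 0.001165 mol, converting that many moles of CH3COOH to CH3COO-.
Remaining n(CH3COOH) = 0.0007565 mol; n(CH3COO-) = 0.001165 mol.
By Henderson-Hasselbalch, pH = pKa + log([A^-]/[HA]) = 4.74 + log(0.001165/0.0007565) = 4.74 + (+0.19) = 4.93.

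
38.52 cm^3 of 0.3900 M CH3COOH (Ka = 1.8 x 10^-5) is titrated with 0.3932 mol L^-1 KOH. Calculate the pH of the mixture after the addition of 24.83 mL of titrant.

5.01

Initial n(CH3COOH) = 0.3900 x 0.03852 = 0.01502 mol.
n(KOH) added = 0.3932 x 0.02483 = 0.009763 mol, converting that many moles of CH3COOH to CH3COO-.
Remaining n(CH3COOH) = 0.005260 mol; n(CH3COO-) = 0.009763 mol.
By Henderson-Hasselbalch, pH = pKa + log([A^-]/[HA]) = 4.74 + log(0.009763/0.005260) = 4.74 + (+0.27) = 5.01.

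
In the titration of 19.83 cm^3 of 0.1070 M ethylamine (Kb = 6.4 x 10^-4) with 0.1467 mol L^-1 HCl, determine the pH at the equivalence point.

6.01

n(C2H5NH2) = 0.1070 x 0.01983 = 0.002122 mol; V(HCl) at equivalence = 0.002122/0.1467 = 0.01446 L.
At equivalence the base is fully converted to C2H5NH3+; total volume = 0.03429 L, so [C2H5NH3+] = 0.002122/0.03429 = 0.06187 M.
Ka(C2H5NH3+) = Kw/Kb = 1.0e-14 / 6.4 x 10^-4 = 1.56e-11.
[H^+] = sqrt(Ka x [C2H5NH3+]) = sqrt(1.56e-11 x 0.06187) = 9.83e-7 M.
pH = -log(9.83e-7) = 6.01.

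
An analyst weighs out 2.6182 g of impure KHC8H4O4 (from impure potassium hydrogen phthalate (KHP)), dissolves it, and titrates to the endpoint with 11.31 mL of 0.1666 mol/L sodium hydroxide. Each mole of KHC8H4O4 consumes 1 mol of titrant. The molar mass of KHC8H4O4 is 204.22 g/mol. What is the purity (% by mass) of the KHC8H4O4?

14.7%

n(NaOH) = 0.1666 x 0.01131 = 0.001884 mol.
n(KHC8H4O4) = 0.001884 / 1 = 0.001884 mol.
mass of KHC8H4O4 = 0.001884 x 204.22 = 0.3848 g.
% purity = 0.3848 / 2.6182 x 100 = 14.7%.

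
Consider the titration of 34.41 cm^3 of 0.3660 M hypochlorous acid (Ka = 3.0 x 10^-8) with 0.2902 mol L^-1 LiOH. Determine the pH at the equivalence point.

10.37

n(HClO) = 0.3660 x 0.03441 = 0.01259 mol; V(LiOH) at equivalence = 0.01259/0.2902 = 0.04340 L.
At equivalence all the acid is converted to ClO-; total volume = 0.03441 + 0.04340 = 0.07781 L, so [ClO-] = 0.01259/0.07781 = 0.1619 M.
Kb = Kw/Ka = 1.0e-14 / 3.0 x 10^-8 = 3.33e-7.
[OH^-] = sqrt(Kb x [ClO-]) = sqrt(3.33e-7 x 0.1619) = 0.000232 M.
pOH = 3.63, so pH = 14.00 - 3.63 = 10.37.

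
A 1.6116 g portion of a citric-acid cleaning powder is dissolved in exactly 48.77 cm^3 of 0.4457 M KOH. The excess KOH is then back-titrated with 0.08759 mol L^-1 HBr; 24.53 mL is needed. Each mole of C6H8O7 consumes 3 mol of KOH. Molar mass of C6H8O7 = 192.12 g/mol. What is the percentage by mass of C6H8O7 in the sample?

77.8%

Total n(KOH) added = 0.4457 x 0.04877 = 0.02174 mol.
n(HBr) used = 0.08759 x 0.02453 = 0.002149 mol, which equals the excess n(KOH).
So n(KOH) consumed by the sample = 0.02174 - 0.002149 = 0.01959 mol.
n(C6H8O7) = 0.01959 / 3 = 0.006529 mol.
mass C6H8O7 = 0.006529 x 192.12 = 1.254 g, so %C6H8O7 = 1.254/1.6116 x 100 = 77.8%.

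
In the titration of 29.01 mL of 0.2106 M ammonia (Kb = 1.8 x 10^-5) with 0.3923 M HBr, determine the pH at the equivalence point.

n(NH3) = 0.2106 x 0.02901 = 0.006110 mol; V(HBr) at equivalence = 0.006110/0.3923 = 0.01557 L.
At equivalence the base is fully converted to NH4+; total volume = 0.04458 L, so [NH4+] = 0.006110/0.04458 = 0.1370 M.
Ka(NH4+) = Kw/Kb = 1.0e-14 / 1.8 x 10^-5 = 5.56e-10.
[H^+] = sqrt(Ka x [NH4+]) = sqrt(5.56e-10 x 0.1370) = 8.73e-6 M.
pH = -log(8.73e-6) = 5.06.

5.06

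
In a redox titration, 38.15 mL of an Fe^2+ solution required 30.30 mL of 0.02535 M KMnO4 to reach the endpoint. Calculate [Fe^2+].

n(KMnO4) = 0.02535 x 0.03030 = 0.0007681 mol.
From the balanced equation, 1 mol KMnO4 reacts with 5 mol Fe^2+, so n(Fe^2+) = 0.0007681 x 5/1 = 0.003841 mol.
[Fe^2+] = 0.003841 / 0.03815 L = 0.101 M.

0.101 M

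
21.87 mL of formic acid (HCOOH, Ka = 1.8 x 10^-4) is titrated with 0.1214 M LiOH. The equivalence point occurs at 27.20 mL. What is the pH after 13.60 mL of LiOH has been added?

3.74

13.60 mL is exactly half the equivalence volume (27.20/2), i.e. the half-equivalence point.
There, n(HA) = n(A^-), so pH = pKa = -log(1.8 x 10^-4) = 3.74.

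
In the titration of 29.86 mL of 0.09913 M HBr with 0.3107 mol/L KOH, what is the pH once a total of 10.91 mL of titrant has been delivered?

n(acid) = 0.09913 x 0.02986 = 0.002960 mol; n(KOH) added = 0.3107 x 0.01091 = 0.003390 mol.
Base is in excess by 0.003390 - 0.002960 = 0.0004297 mol in a total volume of 0.04077 L.
[OH^-] = 0.0004297/0.04077 = 0.01054 M, so pOH = 1.98 and pH = 14.00 - 1.98 = 12.02.

12.02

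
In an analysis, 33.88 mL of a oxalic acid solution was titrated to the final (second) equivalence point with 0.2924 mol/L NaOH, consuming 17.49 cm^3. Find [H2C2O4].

n(NaOH) = 0.2924 x 0.01749 = 0.005114 mol.
At the final (second) equivalence point, 2 mol OH^- react per mol H2C2O4, so n(H2C2O4) = 0.005114 / 2 = 0.002557 mol.
[H2C2O4] = 0.002557 / 0.03388 L = 0.0755 M.

0.0755 M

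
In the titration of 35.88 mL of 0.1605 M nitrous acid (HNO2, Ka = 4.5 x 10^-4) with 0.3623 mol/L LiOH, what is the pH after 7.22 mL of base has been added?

Initial n(HNO2) = 0.1605 x 0.03588 = 0.005759 mol.
n(LiOH) added = 0.3623 x 0.007220 = 0.002616 mol, converting that many moles of HNO2 to NO2-.
Remaining n(HNO2) = 0.003143 mol; n(NO2-) = 0.002616 mol.
By Henderson-Hasselbalch, pH = pKa + log([A^-]/[HA]) = 3.35 + log(0.002616/0.003143) = 3.35 + (-0.08) = 3.27.

3.27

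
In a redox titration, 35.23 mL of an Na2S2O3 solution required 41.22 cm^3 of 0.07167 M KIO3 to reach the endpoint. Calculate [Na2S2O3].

n(KIO3) = 0.07167 x 0.04122 = 0.002954 mol.
From the balanced equation, 1 mol KIO3 reacts with 6 mol Na2S2O3, so n(Na2S2O3) = 0.002954 x 6/1 = 0.01773 mol.
[Na2S2O3] = 0.01773 / 0.03523 L = 0.503 M.

0.503 M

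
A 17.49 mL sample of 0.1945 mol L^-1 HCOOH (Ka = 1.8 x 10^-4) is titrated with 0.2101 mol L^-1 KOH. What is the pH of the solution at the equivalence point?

n(HCOOH) = 0.1945 x 0.01749 = 0.003402 mol; V(KOH) at equivalence = 0.003402/0.2101 = 0.01619 L.
At equivalence all the acid is converted to HCOO-; total volume = 0.01749 + 0.01619 = 0.03368 L, so [HCOO-] = 0.003402/0.03368 = 0.1010 M.
Kb = Kw/Ka = 1.0e-14 / 1.8 x 10^-4 = 5.56e-11.
[OH^-] = sqrt(Kb x [HCOO-]) = sqrt(5.56e-11 x 0.1010) = 2.37e-6 M.
pOH = 5.63, so pH = 14.00 - 5.63 = 8.37.

8.37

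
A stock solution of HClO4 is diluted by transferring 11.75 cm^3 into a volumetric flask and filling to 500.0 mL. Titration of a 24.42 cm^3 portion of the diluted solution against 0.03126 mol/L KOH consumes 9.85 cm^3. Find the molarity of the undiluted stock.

n(KOH) = 0.03126 x 0.009850 = 0.0003079 mol.
n(HClO4) in the aliquot = 0.0003079 mol.
[diluted HClO4] = 0.0003079 / 0.02442 = 0.01261 M.
Dilution factor = 500.0/11.75 = 42.55, so [stock] = 0.01261 x 42.55 = 0.537 M.

0.537 M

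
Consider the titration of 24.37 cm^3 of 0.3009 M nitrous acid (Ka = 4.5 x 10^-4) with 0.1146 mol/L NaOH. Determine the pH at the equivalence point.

8.13

n(HNO2) = 0.3009 x 0.02437 = 0.007333 mol; V(NaOH) at equivalence = 0.007333/0.1146 = 0.06399 L.
At equivalence all the acid is converted to NO2-; total volume = 0.02437 + 0.06399 = 0.08836 L, so [NO2-] = 0.007333/0.08836 = 0.08299 M.
Kb = Kw/Ka = 1.0e-14 / 4.5 x 10^-4 = 2.22e-11.
[OH^-] = sqrt(Kb x [NO2-]) = sqrt(2.22e-11 x 0.08299) = 1.36e-6 M.
pOH = 5.87, so pH = 14.00 - 5.87 = 8.13.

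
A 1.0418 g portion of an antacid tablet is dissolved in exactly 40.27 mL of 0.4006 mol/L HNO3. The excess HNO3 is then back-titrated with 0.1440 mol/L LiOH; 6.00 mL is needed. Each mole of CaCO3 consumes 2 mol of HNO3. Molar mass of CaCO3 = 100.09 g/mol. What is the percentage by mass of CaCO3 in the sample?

Total n(HNO3) added = 0.4006 x 0.04027 = 0.01613 mol.
n(LiOH) used = 0.1440 x 0.006000 = 0.0008640 mol, which equals the excess n(HNO3).
So n(HNO3) consumed by the sample = 0.01613 - 0.0008640 = 0.01527 mol.
n(CaCO3) = 0.01527 / 2 = 0.007634 mol.
mass CaCO3 = 0.007634 x 100.09 = 0.7641 g, so %CaCO3 = 0.7641/1.0418 x 100 = 73.3%.

73.3%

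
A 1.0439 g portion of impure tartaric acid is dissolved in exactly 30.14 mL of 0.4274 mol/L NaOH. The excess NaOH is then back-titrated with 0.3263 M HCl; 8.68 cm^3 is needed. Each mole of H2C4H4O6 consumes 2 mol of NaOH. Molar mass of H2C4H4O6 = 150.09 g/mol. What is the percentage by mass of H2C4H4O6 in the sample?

Total n(NaOH) added = 0.4274 x 0.03014 = 0.01288 mol.
n(HCl) used = 0.3263 x 0.008680 = 0.002832 mol, which equals the excess n(NaOH).
So n(NaOH) consumed by the sample = 0.01288 - 0.002832 = 0.01005 mol.
n(H2C4H4O6) = 0.01005 / 2 = 0.005025 mol.
mass H2C4H4O6 = 0.005025 x 150.09 = 0.7542 g, so %H2C4H4O6 = 0.7542/1.0439 x 100 = 72.2%.

72.2%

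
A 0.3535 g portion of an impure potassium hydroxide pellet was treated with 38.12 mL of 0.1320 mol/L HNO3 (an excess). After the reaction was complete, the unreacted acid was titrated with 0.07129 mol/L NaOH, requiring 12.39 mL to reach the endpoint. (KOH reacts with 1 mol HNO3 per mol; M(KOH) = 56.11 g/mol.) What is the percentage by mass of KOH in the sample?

Total n(HNO3) added = 0.1320 x 0.03812 = 0.005032 mol.
n(NaOH) used = 0.07129 x 0.01239 = 0.0008833 mol, which equals the excess n(HNO3).
So n(HNO3) consumed by the sample = 0.005032 - 0.0008833 = 0.004149 mol.
n(KOH) = 0.004149 / 1 = 0.004149 mol.
mass KOH = 0.004149 x 56.11 = 0.2328 g, so %KOH = 0.2328/0.3535 x 100 = 65.8%.

65.8%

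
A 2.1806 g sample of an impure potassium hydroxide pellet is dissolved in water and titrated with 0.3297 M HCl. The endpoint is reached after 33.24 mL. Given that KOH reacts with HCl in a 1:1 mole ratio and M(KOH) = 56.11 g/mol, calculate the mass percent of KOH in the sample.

n(HCl) = 0.3297 x 0.03324 = 0.01096 mol.
n(KOH) = 0.01096 / 1 = 0.01096 mol.
mass of KOH = 0.01096 x 56.11 = 0.6149 g.
% purity = 0.6149 / 2.1806 x 100 = 28.2%.

28.2%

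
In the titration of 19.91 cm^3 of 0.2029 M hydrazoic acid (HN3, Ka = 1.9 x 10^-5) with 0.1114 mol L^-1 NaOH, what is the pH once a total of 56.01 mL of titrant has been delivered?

n(acid) = 0.2029 x 0.01991 = 0.004040 mol; n(NaOH) added = 0.1114 x 0.05601 = 0.006240 mol.
Base is in excess by 0.006240 - 0.004040 = 0.002200 mol in a total volume of 0.07592 L.
[OH^-] = 0.002200/0.07592 = 0.02897 M, so pOH = 1.54 and pH = 14.00 - 1.54 = 12.46.

12.46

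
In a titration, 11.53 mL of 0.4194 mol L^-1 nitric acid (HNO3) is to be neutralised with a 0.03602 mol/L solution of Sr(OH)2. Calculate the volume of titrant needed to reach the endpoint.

67.1 mL

n(HNO3) = 0.4194 mol/L x 0.01153 L = 0.004836 mol.
The neutralisation is 2 HNO3 : 1 Sr(OH)2, so n(Sr(OH)2) = 0.004836 x 1/2 = 0.002418 mol.
V(Sr(OH)2) = 0.002418 / 0.03602 = 0.06712 L = 67.1 mL.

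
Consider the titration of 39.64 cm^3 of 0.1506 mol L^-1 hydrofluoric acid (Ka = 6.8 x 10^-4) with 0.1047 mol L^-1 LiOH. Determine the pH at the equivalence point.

7.98

n(HF) = 0.1506 x 0.03964 = 0.005970 mol; V(LiOH) at equivalence = 0.005970/0.1047 = 0.05702 L.
At equivalence all the acid is converted to F-; total volume = 0.03964 + 0.05702 = 0.09666 L, so [F-] = 0.005970/0.09666 = 0.06176 M.
Kb = Kw/Ka = 1.0e-14 / 6.8 x 10^-4 = 1.47e-11.
[OH^-] = sqrt(Kb x [F-]) = sqrt(1.47e-11 x 0.06176) = 9.53e-7 M.
pOH = 6.02, so pH = 14.00 - 6.02 = 7.98.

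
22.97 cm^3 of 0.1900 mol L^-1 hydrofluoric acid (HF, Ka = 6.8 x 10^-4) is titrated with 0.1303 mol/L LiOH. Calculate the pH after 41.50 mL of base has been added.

n(acid) = 0.1900 x 0.02297 = 0.004364 mol; n(LiOH) added = 0.1303 x 0.04150 = 0.005407 mol.
Base is in excess by 0.005407 - 0.004364 = 0.001043 mol in a total volume of 0.06447 L.
[OH^-] = 0.001043/0.06447 = 0.01618 M, so pOH = 1.79 and pH = 14.00 - 1.79 = 12.21.

12.21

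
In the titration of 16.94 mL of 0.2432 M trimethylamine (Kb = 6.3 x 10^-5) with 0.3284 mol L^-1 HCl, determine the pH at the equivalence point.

5.33

n((CH3)3N) = 0.2432 x 0.01694 = 0.004120 mol; V(HCl) at equivalence = 0.004120/0.3284 = 0.01255 L.
At equivalence the base is fully converted to (CH3)3NH+; total volume = 0.02949 L, so [(CH3)3NH+] = 0.004120/0.02949 = 0.1397 M.
Ka((CH3)3NH+) = Kw/Kb = 1.0e-14 / 6.3 x 10^-5 = 1.59e-10.
[H^+] = sqrt(Ka x [(CH3)3NH+]) = sqrt(1.59e-10 x 0.1397) = 4.71e-6 M.
pH = -log(4.71e-6) = 5.33.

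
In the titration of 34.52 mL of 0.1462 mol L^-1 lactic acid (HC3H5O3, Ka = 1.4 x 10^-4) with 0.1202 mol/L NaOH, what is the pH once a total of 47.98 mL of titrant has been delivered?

11.94

n(acid) = 0.1462 x 0.03452 = 0.005047 mol; n(NaOH) added = 0.1202 x 0.04798 = 0.005767 mol.
Base is in excess by 0.005767 - 0.005047 = 0.0007204 mol in a total volume of 0.08250 L.
[OH^-] = 0.0007204/0.08250 = 0.008732 M, so pOH = 2.06 and pH = 14.00 - 2.06 = 11.94.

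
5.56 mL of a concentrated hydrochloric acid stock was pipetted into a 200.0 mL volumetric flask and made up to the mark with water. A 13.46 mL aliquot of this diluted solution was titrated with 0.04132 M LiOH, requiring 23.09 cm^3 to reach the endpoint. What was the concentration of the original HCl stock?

n(LiOH) = 0.04132 x 0.02309 = 0.0009541 mol.
n(HCl) in the aliquot = 0.0009541 mol.
[diluted HCl] = 0.0009541 / 0.01346 = 0.07088 M.
Dilution factor = 200.0/5.560 = 35.97, so [stock] = 0.07088 x 35.97 = 2.55 M.

2.55 M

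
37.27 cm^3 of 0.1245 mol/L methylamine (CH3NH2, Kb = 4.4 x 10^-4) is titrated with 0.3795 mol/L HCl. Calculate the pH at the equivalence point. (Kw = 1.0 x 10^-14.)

5.84

n(CH3NH2) = 0.1245 x 0.03727 = 0.004640 mol; V(HCl) at equivalence = 0.004640/0.3795 = 0.01223 L.
At equivalence the base is fully converted to CH3NH3+; total volume = 0.04950 L, so [CH3NH3+] = 0.004640/0.04950 = 0.09375 M.
Ka(CH3NH3+) = Kw/Kb = 1.0e-14 / 4.4 x 10^-4 = 2.27e-11.
[H^+] = sqrt(Ka x [CH3NH3+]) = sqrt(2.27e-11 x 0.09375) = 1.46e-6 M.
pH = -log(1.46e-6) = 5.84.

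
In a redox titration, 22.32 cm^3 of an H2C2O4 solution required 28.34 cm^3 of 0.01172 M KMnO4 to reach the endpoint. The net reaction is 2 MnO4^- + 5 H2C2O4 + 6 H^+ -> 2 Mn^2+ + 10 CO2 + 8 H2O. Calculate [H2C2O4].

n(KMnO4) = 0.01172 x 0.02834 = 0.0003321 mol.
From the balanced equation, 2 mol KMnO4 reacts with 5 mol H2C2O4, so n(H2C2O4) = 0.0003321 x 5/2 = 0.0008304 mol.
[H2C2O4] = 0.0008304 / 0.02232 L = 0.0372 M.

0.0372 M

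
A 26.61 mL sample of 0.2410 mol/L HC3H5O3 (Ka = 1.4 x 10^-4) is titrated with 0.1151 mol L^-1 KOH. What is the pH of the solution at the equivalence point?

8.37

n(HC3H5O3) = 0.2410 x 0.02661 = 0.006413 mol; V(KOH) at equivalence = 0.006413/0.1151 = 0.05572 L.
At equivalence all the acid is converted to C3H5O3-; total volume = 0.02661 + 0.05572 = 0.08233 L, so [C3H5O3-] = 0.006413/0.08233 = 0.07790 M.
Kb = Kw/Ka = 1.0e-14 / 1.4 x 10^-4 = 7.14e-11.
[OH^-] = sqrt(Kb x [C3H5O3-]) = sqrt(7.14e-11 x 0.07790) = 2.36e-6 M.
pOH = 5.63, so pH = 14.00 - 5.63 = 8.37.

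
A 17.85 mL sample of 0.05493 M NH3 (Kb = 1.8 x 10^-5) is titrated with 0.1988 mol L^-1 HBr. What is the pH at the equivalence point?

n(NH3) = 0.05493 x 0.01785 = 0.0009805 mol; V(HBr) at equivalence = 0.0009805/0.1988 = 0.004932 L.
At equivalence the base is fully converted to NH4+; total volume = 0.02278 L, so [NH4+] = 0.0009805/0.02278 = 0.04304 M.
Ka(NH4+) = Kw/Kb = 1.0e-14 / 1.8 x 10^-5 = 5.56e-10.
[H^+] = sqrt(Ka x [NH4+]) = sqrt(5.56e-10 x 0.04304) = 4.89e-6 M.
pH = -log(4.89e-6) = 5.31.

5.31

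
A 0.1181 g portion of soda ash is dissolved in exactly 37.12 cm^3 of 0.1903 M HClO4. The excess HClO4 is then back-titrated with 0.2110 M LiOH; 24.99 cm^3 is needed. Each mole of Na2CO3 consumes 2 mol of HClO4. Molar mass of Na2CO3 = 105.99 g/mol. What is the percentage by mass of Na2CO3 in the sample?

Total n(HClO4) added = 0.1903 x 0.03712 = 0.007064 mol.
n(LiOH) used = 0.2110 x 0.02499 = 0.005273 mol, which equals the excess n(HClO4).
So n(HClO4) consumed by the sample = 0.007064 - 0.005273 = 0.001791 mol.
n(Na2CO3) = 0.001791 / 2 = 0.0008955 mol.
mass Na2CO3 = 0.0008955 x 105.99 = 0.09492 g, so %Na2CO3 = 0.09492/0.1181 x 100 = 80.4%.

80.4%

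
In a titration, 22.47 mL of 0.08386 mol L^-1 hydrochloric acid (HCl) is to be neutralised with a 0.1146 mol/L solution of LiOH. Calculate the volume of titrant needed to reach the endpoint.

n(HCl) = 0.08386 mol/L x 0.02247 L = 0.001884 mol.
At equivalence n(LiOH) = n(HCl) = 0.001884 mol.
V(LiOH) = 0.001884 / 0.1146 = 0.01644 L = 16.4 mL.

16.4 mL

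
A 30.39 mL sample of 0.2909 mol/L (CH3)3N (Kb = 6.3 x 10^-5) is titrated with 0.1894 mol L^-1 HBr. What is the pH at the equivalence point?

5.37

n((CH3)3N) = 0.2909 x 0.03039 = 0.008840 mol; V(HBr) at equivalence = 0.008840/0.1894 = 0.04668 L.
At equivalence the base is fully converted to (CH3)3NH+; total volume = 0.07707 L, so [(CH3)3NH+] = 0.008840/0.07707 = 0.1147 M.
Ka((CH3)3NH+) = Kw/Kb = 1.0e-14 / 6.3 x 10^-5 = 1.59e-10.
[H^+] = sqrt(Ka x [(CH3)3NH+]) = sqrt(1.59e-10 x 0.1147) = 4.27e-6 M.
pH = -log(4.27e-6) = 5.37.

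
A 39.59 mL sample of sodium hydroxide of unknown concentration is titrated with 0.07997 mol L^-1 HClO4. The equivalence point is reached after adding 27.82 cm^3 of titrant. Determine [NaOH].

n(HClO4) delivered = 0.07997 x 0.02782 = 0.002225 mol.
For a 1:1 reaction, n(NaOH) = 0.002225 mol.
[NaOH] = 0.002225 mol / 0.03959 L = 0.0562 M.

0.0562 M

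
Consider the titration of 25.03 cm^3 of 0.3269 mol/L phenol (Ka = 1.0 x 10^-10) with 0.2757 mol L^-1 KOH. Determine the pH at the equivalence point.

11.59

n(C6H5OH) = 0.3269 x 0.02503 = 0.008182 mol; V(KOH) at equivalence = 0.008182/0.2757 = 0.02968 L.
At equivalence all the acid is converted to C6H5O-; total volume = 0.02503 + 0.02968 = 0.05471 L, so [C6H5O-] = 0.008182/0.05471 = 0.1496 M.
Kb = Kw/Ka = 1.0e-14 / 1.0 x 10^-10 = 0.000100.
[OH^-] = sqrt(Kb x [C6H5O-]) = sqrt(0.000100 x 0.1496) = 0.00387 M.
pOH = 2.41, so pH = 14.00 - 2.41 = 11.59.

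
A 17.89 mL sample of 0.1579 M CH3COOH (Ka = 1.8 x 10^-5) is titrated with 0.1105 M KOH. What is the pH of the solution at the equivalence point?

n(CH3COOH) = 0.1579 x 0.01789 = 0.002825 mol; V(KOH) at equivalence = 0.002825/0.1105 = 0.02556 L.
At equivalence all the acid is converted to CH3COO-; total volume = 0.01789 + 0.02556 = 0.04345 L, so [CH3COO-] = 0.002825/0.04345 = 0.06501 M.
Kb = Kw/Ka = 1.0e-14 / 1.8 x 10^-5 = 5.56e-10.
[OH^-] = sqrt(Kb x [CH3COO-]) = sqrt(5.56e-10 x 0.06501) = 6.01e-6 M.
pOH = 5.22, so pH = 14.00 - 5.22 = 8.78.

8.78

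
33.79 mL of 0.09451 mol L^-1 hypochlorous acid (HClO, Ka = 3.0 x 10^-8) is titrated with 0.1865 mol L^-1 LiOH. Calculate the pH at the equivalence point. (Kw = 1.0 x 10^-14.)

n(HClO) = 0.09451 x 0.03379 = 0.003193 mol; V(LiOH) at equivalence = 0.003193/0.1865 = 0.01712 L.
At equivalence all the acid is converted to ClO-; total volume = 0.03379 + 0.01712 = 0.05091 L, so [ClO-] = 0.003193/0.05091 = 0.06272 M.
Kb = Kw/Ka = 1.0e-14 / 3.0 x 10^-8 = 3.33e-7.
[OH^-] = sqrt(Kb x [ClO-]) = sqrt(3.33e-7 x 0.06272) = 0.000145 M.
pOH = 3.84, so pH = 14.00 - 3.84 = 10.16.

10.16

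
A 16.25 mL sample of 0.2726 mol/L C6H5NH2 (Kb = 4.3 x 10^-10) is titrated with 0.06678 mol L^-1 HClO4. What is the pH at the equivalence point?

2.95

n(C6H5NH2) = 0.2726 x 0.01625 = 0.004430 mol; V(HClO4) at equivalence = 0.004430/0.06678 = 0.06633 L.
At equivalence the base is fully converted to C6H5NH3+; total volume = 0.08258 L, so [C6H5NH3+] = 0.004430/0.08258 = 0.05364 M.
Ka(C6H5NH3+) = Kw/Kb = 1.0e-14 / 4.3 x 10^-10 = 2.33e-5.
[H^+] = sqrt(Ka x [C6H5NH3+]) = sqrt(2.33e-5 x 0.05364) = 0.00112 M.
pH = -log(0.00112) = 2.95.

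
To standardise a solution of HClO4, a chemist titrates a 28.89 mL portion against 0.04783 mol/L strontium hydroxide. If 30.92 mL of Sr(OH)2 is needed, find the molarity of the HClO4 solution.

0.102 M

n(Sr(OH)2) delivered = 0.04783 x 0.03092 = 0.001479 mol.
The reaction is 2 HClO4 + 1 Sr(OH)2, so n(HClO4) = 0.001479 x 2/1 = 0.002958 mol.
[HClO4] = 0.002958 mol / 0.02889 L = 0.102 M.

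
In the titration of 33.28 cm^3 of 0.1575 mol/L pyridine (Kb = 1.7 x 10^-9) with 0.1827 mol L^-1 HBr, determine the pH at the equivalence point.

n(C5H5N) = 0.1575 x 0.03328 = 0.005242 mol; V(HBr) at equivalence = 0.005242/0.1827 = 0.02869 L.
At equivalence the base is fully converted to C5H5NH+; total volume = 0.06197 L, so [C5H5NH+] = 0.005242/0.06197 = 0.08458 M.
Ka(C5H5NH+) = Kw/Kb = 1.0e-14 / 1.7 x 10^-9 = 5.88e-6.
[H^+] = sqrt(Ka x [C5H5NH+]) = sqrt(5.88e-6 x 0.08458) = 0.000705 M.
pH = -log(0.000705) = 3.15.

3.15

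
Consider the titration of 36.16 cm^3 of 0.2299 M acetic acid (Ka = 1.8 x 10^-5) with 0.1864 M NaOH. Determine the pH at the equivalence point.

n(CH3COOH) = 0.2299 x 0.03616 = 0.008313 mol; V(NaOH) at equivalence = 0.008313/0.1864 = 0.04460 L.
At equivalence all the acid is converted to CH3COO-; total volume = 0.03616 + 0.04460 = 0.08076 L, so [CH3COO-] = 0.008313/0.08076 = 0.1029 M.
Kb = Kw/Ka = 1.0e-14 / 1.8 x 10^-5 = 5.56e-10.
[OH^-] = sqrt(Kb x [CH3COO-]) = sqrt(5.56e-10 x 0.1029) = 7.56e-6 M.
pOH = 5.12, so pH = 14.00 - 5.12 = 8.88.

8.88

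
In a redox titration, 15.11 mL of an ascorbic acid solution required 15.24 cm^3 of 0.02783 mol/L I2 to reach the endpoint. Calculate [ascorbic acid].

0.0281 M

n(I2) = 0.02783 x 0.01524 = 0.0004241 mol.
From the balanced equation, 1 mol I2 reacts with 1 mol ascorbic acid, so n(ascorbic acid) = 0.0004241 x 1/1 = 0.0004241 mol.
[ascorbic acid] = 0.0004241 / 0.01511 L = 0.0281 M.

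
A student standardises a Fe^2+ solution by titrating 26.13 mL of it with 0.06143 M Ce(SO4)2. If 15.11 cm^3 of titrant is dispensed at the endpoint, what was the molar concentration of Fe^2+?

0.0355 M

n(Ce(SO4)2) = 0.06143 x 0.01511 = 0.0009282 mol.
From the balanced equation, 1 mol Ce(SO4)2 reacts with 1 mol Fe^2+, so n(Fe^2+) = 0.0009282 x 1/1 = 0.0009282 mol.
[Fe^2+] = 0.0009282 / 0.02613 L = 0.0355 M.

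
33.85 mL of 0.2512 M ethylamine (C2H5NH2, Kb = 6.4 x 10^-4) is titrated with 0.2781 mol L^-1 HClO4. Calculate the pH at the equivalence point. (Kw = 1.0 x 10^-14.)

n(C2H5NH2) = 0.2512 x 0.03385 = 0.008503 mol; V(HClO4) at equivalence = 0.008503/0.2781 = 0.03058 L.
At equivalence the base is fully converted to C2H5NH3+; total volume = 0.06443 L, so [C2H5NH3+] = 0.008503/0.06443 = 0.1320 M.
Ka(C2H5NH3+) = Kw/Kb = 1.0e-14 / 6.4 x 10^-4 = 1.56e-11.
[H^+] = sqrt(Ka x [C2H5NH3+]) = sqrt(1.56e-11 x 0.1320) = 1.44e-6 M.
pH = -log(1.44e-6) = 5.84.

5.84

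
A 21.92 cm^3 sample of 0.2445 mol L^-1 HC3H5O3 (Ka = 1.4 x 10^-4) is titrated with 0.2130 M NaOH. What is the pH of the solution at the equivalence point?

n(HC3H5O3) = 0.2445 x 0.02192 = 0.005359 mol; V(NaOH) at equivalence = 0.005359/0.2130 = 0.02516 L.
At equivalence all the acid is converted to C3H5O3-; total volume = 0.02192 + 0.02516 = 0.04708 L, so [C3H5O3-] = 0.005359/0.04708 = 0.1138 M.
Kb = Kw/Ka = 1.0e-14 / 1.4 x 10^-4 = 7.14e-11.
[OH^-] = sqrt(Kb x [C3H5O3-]) = sqrt(7.14e-11 x 0.1138) = 2.85e-6 M.
pOH = 5.54, so pH = 14.00 - 5.54 = 8.46.

8.46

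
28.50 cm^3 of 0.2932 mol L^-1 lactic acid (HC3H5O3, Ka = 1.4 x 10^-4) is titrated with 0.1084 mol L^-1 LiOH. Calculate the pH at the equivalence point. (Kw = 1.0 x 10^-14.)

8.38

n(HC3H5O3) = 0.2932 x 0.02850 = 0.008356 mol; V(LiOH) at equivalence = 0.008356/0.1084 = 0.07709 L.
At equivalence all the acid is converted to C3H5O3-; total volume = 0.02850 + 0.07709 = 0.1056 L, so [C3H5O3-] = 0.008356/0.1056 = 0.07914 M.
Kb = Kw/Ka = 1.0e-14 / 1.4 x 10^-4 = 7.14e-11.
[OH^-] = sqrt(Kb x [C3H5O3-]) = sqrt(7.14e-11 x 0.07914) = 2.38e-6 M.
pOH = 5.62, so pH = 14.00 - 5.62 = 8.38.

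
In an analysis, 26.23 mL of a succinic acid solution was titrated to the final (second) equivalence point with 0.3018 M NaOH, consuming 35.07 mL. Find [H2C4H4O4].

n(NaOH) = 0.3018 x 0.03507 = 0.01058 mol.
At the final (second) equivalence point, 2 mol OH^- react per mol H2C4H4O4, so n(H2C4H4O4) = 0.01058 / 2 = 0.005292 mol.
[H2C4H4O4] = 0.005292 / 0.02623 L = 0.202 M.

0.202 M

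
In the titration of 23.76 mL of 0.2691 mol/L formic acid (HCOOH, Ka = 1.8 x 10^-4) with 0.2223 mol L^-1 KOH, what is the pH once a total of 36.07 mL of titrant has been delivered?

n(acid) = 0.2691 x 0.02376 = 0.006394 mol; n(KOH) added = 0.2223 x 0.03607 = 0.008018 mol.
Base is in excess by 0.008018 - 0.006394 = 0.001625 mol in a total volume of 0.05983 L.
[OH^-] = 0.001625/0.05983 = 0.02715 M, so pOH = 1.57 and pH = 14.00 - 1.57 = 12.43.

12.43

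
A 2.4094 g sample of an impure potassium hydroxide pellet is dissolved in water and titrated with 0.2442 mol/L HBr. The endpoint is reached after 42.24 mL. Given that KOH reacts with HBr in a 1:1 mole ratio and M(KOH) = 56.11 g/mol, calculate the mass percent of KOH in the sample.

n(HBr) = 0.2442 x 0.04224 = 0.01032 mol.
n(KOH) = 0.01032 / 1 = 0.01032 mol.
mass of KOH = 0.01032 x 56.11 = 0.5788 g.
% purity = 0.5788 / 2.4094 x 100 = 24.0%.

24.0%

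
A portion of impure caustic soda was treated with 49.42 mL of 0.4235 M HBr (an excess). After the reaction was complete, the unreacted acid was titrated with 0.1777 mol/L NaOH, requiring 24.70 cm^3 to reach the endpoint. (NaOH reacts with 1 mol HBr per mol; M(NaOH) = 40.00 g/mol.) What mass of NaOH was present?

Total n(HBr) added = 0.4235 x 0.04942 = 0.02093 mol.
n(NaOH) used = 0.1777 x 0.02470 = 0.004389 mol, which equals the excess n(HBr).
So n(HBr) consumed by the sample = 0.02093 - 0.004389 = 0.01654 mol.
n(NaOH) = 0.01654 / 1 = 0.01654 mol.
mass = 0.01654 mol x 40.00 g/mol = 0.662 g.

0.662 g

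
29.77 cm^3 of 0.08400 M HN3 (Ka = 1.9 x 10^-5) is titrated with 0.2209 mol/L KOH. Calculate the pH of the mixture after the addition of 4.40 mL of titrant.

4.52

Initial n(HN3) = 0.08400 x 0.02977 = 0.002501 mol.
n(KOH) added = 0.2209 x 0.004400 = 0.0009720 mol, converting that many moles of HN3 to N3-.
Remaining n(HN3) = 0.001529 mol; n(N3-) = 0.0009720 mol.
By Henderson-Hasselbalch, pH = pKa + log([A^-]/[HA]) = 4.72 + log(0.0009720/0.001529) = 4.72 + (-0.20) = 4.52.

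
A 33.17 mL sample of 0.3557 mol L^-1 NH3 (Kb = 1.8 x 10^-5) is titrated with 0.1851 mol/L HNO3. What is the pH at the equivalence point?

n(NH3) = 0.3557 x 0.03317 = 0.01180 mol; V(HNO3) at equivalence = 0.01180/0.1851 = 0.06374 L.
At equivalence the base is fully converted to NH4+; total volume = 0.09691 L, so [NH4+] = 0.01180/0.09691 = 0.1217 M.
Ka(NH4+) = Kw/Kb = 1.0e-14 / 1.8 x 10^-5 = 5.56e-10.
[H^+] = sqrt(Ka x [NH4+]) = sqrt(5.56e-10 x 0.1217) = 8.22e-6 M.
pH = -log(8.22e-6) = 5.08.

5.08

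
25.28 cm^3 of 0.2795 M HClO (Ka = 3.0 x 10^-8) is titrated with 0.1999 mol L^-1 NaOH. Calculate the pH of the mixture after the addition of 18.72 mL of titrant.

Initial n(HClO) = 0.2795 x 0.02528 = 0.007066 mol.
n(NaOH) added = 0.1999 x 0.01872 = 0.003742 mol, converting that many moles of HClO to ClO-.
Remaining n(HClO) = 0.003324 mol; n(ClO-) = 0.003742 mol.
By Henderson-Hasselbalch, pH = pKa + log([A^-]/[HA]) = 7.52 + log(0.003742/0.003324) = 7.52 + (+0.05) = 7.57.

7.57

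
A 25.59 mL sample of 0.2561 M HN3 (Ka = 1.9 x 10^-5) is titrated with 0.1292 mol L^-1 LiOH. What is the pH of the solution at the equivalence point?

8.83

n(HN3) = 0.2561 x 0.02559 = 0.006554 mol; V(LiOH) at equivalence = 0.006554/0.1292 = 0.05072 L.
At equivalence all the acid is converted to N3-; total volume = 0.02559 + 0.05072 = 0.07631 L, so [N3-] = 0.006554/0.07631 = 0.08588 M.
Kb = Kw/Ka = 1.0e-14 / 1.9 x 10^-5 = 5.26e-10.
[OH^-] = sqrt(Kb x [N3-]) = sqrt(5.26e-10 x 0.08588) = 6.72e-6 M.
pOH = 5.17, so pH = 14.00 - 5.17 = 8.83.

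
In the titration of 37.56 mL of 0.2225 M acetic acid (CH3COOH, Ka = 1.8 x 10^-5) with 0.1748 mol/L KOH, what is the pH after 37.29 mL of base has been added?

Initial n(CH3COOH) = 0.2225 x 0.03756 = 0.008357 mol.
n(KOH) added = 0.1748 x 0.03729 = 0.006518 mol, converting that many moles of CH3COOH to CH3COO-.
Remaining n(CH3COOH) = 0.001839 mol; n(CH3COO-) = 0.006518 mol.
By Henderson-Hasselbalch, pH = pKa + log([A^-]/[HA]) = 4.74 + log(0.006518/0.001839) = 4.74 + (+0.55) = 5.29.

5.29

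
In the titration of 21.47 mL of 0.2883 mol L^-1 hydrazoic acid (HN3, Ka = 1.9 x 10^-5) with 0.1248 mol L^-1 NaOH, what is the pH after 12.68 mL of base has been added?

4.26

Initial n(HN3) = 0.2883 x 0.02147 = 0.006190 mol.
n(NaOH) added = 0.1248 x 0.01268 = 0.001582 mol, converting that many moles of HN3 to N3-.
Remaining n(HN3) = 0.004607 mol; n(N3-) = 0.001582 mol.
By Henderson-Hasselbalch, pH = pKa + log([A^-]/[HA]) = 4.72 + log(0.001582/0.004607) = 4.72 + (-0.46) = 4.26.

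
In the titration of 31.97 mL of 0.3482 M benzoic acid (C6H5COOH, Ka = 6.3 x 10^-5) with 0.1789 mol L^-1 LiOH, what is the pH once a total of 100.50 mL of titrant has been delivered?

n(acid) = 0.3482 x 0.03197 = 0.01113 mol; n(LiOH) added = 0.1789 x 0.1005 = 0.01798 mol.
Base is in excess by 0.01798 - 0.01113 = 0.006847 mol in a total volume of 0.1325 L.
[OH^-] = 0.006847/0.1325 = 0.05169 M, so pOH = 1.29 and pH = 14.00 - 1.29 = 12.71.

12.71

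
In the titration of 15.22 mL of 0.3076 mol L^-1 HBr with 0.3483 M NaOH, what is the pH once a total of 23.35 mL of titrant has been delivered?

n(acid) = 0.3076 x 0.01522 = 0.004682 mol; n(NaOH) added = 0.3483 x 0.02335 = 0.008133 mol.
Base is in excess by 0.008133 - 0.004682 = 0.003451 mol in a total volume of 0.03857 L.
[OH^-] = 0.003451/0.03857 = 0.08948 M, so pOH = 1.05 and pH = 14.00 - 1.05 = 12.95.

12.95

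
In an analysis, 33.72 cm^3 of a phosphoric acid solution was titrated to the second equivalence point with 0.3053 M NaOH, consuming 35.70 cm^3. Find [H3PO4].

n(NaOH) = 0.3053 x 0.03570 = 0.01090 mol.
At the second equivalence point, 2 mol OH^- react per mol H3PO4, so n(H3PO4) = 0.01090 / 2 = 0.005450 mol.
[H3PO4] = 0.005450 / 0.03372 L = 0.162 M.

0.162 M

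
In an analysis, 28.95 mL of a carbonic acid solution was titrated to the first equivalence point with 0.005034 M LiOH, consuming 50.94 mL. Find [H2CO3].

0.00886 M

n(LiOH) = 0.005034 x 0.05094 = 0.0002564 mol.
At the first equivalence point, 1 mol OH^- react per mol H2CO3, so n(H2CO3) = 0.0002564 / 1 = 0.0002564 mol.
[H2CO3] = 0.0002564 / 0.02895 L = 0.00886 M.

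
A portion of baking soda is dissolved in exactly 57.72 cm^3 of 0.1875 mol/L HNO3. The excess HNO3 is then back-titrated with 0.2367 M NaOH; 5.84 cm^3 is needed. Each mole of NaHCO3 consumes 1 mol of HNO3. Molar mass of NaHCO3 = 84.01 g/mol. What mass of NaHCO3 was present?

0.793 g

Total n(HNO3) added = 0.1875 x 0.05772 = 0.01082 mol.
n(NaOH) used = 0.2367 x 0.005840 = 0.001382 mol, which equals the excess n(HNO3).
So n(HNO3) consumed by the sample = 0.01082 - 0.001382 = 0.009440 mol.
n(NaHCO3) = 0.009440 / 1 = 0.009440 mol.
mass = 0.009440 mol x 84.01 g/mol = 0.793 g.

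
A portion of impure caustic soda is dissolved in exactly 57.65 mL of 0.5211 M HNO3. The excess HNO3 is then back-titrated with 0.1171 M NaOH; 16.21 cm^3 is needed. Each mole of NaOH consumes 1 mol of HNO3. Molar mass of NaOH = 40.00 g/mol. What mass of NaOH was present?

1.13 g

Total n(HNO3) added = 0.5211 x 0.05765 = 0.03004 mol.
n(NaOH) used = 0.1171 x 0.01621 = 0.001898 mol, which equals the excess n(HNO3).
So n(HNO3) consumed by the sample = 0.03004 - 0.001898 = 0.02814 mol.
n(NaOH) = 0.02814 / 1 = 0.02814 mol.
mass = 0.02814 mol x 40.00 g/mol = 1.13 g.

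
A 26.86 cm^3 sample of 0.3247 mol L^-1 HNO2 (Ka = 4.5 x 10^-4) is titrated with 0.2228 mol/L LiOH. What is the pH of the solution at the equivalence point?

8.23

n(HNO2) = 0.3247 x 0.02686 = 0.008721 mol; V(LiOH) at equivalence = 0.008721/0.2228 = 0.03914 L.
At equivalence all the acid is converted to NO2-; total volume = 0.02686 + 0.03914 = 0.06600 L, so [NO2-] = 0.008721/0.06600 = 0.1321 M.
Kb = Kw/Ka = 1.0e-14 / 4.5 x 10^-4 = 2.22e-11.
[OH^-] = sqrt(Kb x [NO2-]) = sqrt(2.22e-11 x 0.1321) = 1.71e-6 M.
pOH = 5.77, so pH = 14.00 - 5.77 = 8.23.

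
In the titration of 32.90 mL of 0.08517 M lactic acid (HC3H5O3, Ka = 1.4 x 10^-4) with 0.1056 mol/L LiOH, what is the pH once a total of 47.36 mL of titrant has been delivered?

12.44

n(acid) = 0.08517 x 0.03290 = 0.002802 mol; n(LiOH) added = 0.1056 x 0.04736 = 0.005001 mol.
Base is in excess by 0.005001 - 0.002802 = 0.002199 mol in a total volume of 0.08026 L.
[OH^-] = 0.002199/0.08026 = 0.02740 M, so pOH = 1.56 and pH = 14.00 - 1.56 = 12.44.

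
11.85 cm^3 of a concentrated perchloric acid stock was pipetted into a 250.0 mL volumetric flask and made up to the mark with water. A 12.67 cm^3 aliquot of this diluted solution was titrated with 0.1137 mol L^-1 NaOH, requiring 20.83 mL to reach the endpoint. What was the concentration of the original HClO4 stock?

3.94 M

n(NaOH) = 0.1137 x 0.02083 = 0.002368 mol.
n(HClO4) in the aliquot = 0.002368 mol.
[diluted HClO4] = 0.002368 / 0.01267 = 0.1869 M.
Dilution factor = 250.0/11.85 = 21.10, so [stock] = 0.1869 x 21.10 = 3.94 M.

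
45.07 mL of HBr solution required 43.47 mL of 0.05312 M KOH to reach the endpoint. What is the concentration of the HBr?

n(KOH) delivered = 0.05312 x 0.04347 = 0.002309 mol.
For a 1:1 reaction, n(HBr) = 0.002309 mol.
[HBr] = 0.002309 mol / 0.04507 L = 0.0512 M.

0.0512 M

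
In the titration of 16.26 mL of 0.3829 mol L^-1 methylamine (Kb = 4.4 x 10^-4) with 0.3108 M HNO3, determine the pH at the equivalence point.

5.70

n(CH3NH2) = 0.3829 x 0.01626 = 0.006226 mol; V(HNO3) at equivalence = 0.006226/0.3108 = 0.02003 L.
At equivalence the base is fully converted to CH3NH3+; total volume = 0.03629 L, so [CH3NH3+] = 0.006226/0.03629 = 0.1716 M.
Ka(CH3NH3+) = Kw/Kb = 1.0e-14 / 4.4 x 10^-4 = 2.27e-11.
[H^+] = sqrt(Ka x [CH3NH3+]) = sqrt(2.27e-11 x 0.1716) = 1.97e-6 M.
pH = -log(1.97e-6) = 5.70.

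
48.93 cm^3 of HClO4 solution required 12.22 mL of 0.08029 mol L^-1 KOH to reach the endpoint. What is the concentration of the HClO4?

n(KOH) delivered = 0.08029 x 0.01222 = 0.0009811 mol.
For a 1:1 reaction, n(HClO4) = 0.0009811 mol.
[HClO4] = 0.0009811 mol / 0.04893 L = 0.0201 M.

0.0201 M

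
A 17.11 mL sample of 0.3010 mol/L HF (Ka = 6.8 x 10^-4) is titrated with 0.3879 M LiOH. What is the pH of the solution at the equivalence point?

n(HF) = 0.3010 x 0.01711 = 0.005150 mol; V(LiOH) at equivalence = 0.005150/0.3879 = 0.01328 L.
At equivalence all the acid is converted to F-; total volume = 0.01711 + 0.01328 = 0.03039 L, so [F-] = 0.005150/0.03039 = 0.1695 M.
Kb = Kw/Ka = 1.0e-14 / 6.8 x 10^-4 = 1.47e-11.
[OH^-] = sqrt(Kb x [F-]) = sqrt(1.47e-11 x 0.1695) = 1.58e-6 M.
pOH = 5.80, so pH = 14.00 - 5.80 = 8.20.

8.20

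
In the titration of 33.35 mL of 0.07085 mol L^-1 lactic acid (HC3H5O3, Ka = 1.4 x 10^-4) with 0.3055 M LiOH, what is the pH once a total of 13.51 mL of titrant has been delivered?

12.58

n(acid) = 0.07085 x 0.03335 = 0.002363 mol; n(LiOH) added = 0.3055 x 0.01351 = 0.004127 mol.
Base is in excess by 0.004127 - 0.002363 = 0.001764 mol in a total volume of 0.04686 L.
[OH^-] = 0.001764/0.04686 = 0.03765 M, so pOH = 1.42 and pH = 14.00 - 1.42 = 12.58.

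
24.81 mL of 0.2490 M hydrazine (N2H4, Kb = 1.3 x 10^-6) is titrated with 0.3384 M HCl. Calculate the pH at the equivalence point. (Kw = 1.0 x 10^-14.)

4.48

n(N2H4) = 0.2490 x 0.02481 = 0.006178 mol; V(HCl) at equivalence = 0.006178/0.3384 = 0.01826 L.
At equivalence the base is fully converted to N2H5+; total volume = 0.04307 L, so [N2H5+] = 0.006178/0.04307 = 0.1434 M.
Ka(N2H5+) = Kw/Kb = 1.0e-14 / 1.3 x 10^-6 = 7.69e-9.
[H^+] = sqrt(Ka x [N2H5+]) = sqrt(7.69e-9 x 0.1434) = 3.32e-5 M.
pH = -log(3.32e-5) = 4.48.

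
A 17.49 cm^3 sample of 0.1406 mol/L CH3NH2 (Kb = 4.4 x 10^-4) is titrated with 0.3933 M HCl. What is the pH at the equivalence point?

n(CH3NH2) = 0.1406 x 0.01749 = 0.002459 mol; V(HCl) at equivalence = 0.002459/0.3933 = 0.006252 L.
At equivalence the base is fully converted to CH3NH3+; total volume = 0.02374 L, so [CH3NH3+] = 0.002459/0.02374 = 0.1036 M.
Ka(CH3NH3+) = Kw/Kb = 1.0e-14 / 4.4 x 10^-4 = 2.27e-11.
[H^+] = sqrt(Ka x [CH3NH3+]) = sqrt(2.27e-11 x 0.1036) = 1.53e-6 M.
pH = -log(1.53e-6) = 5.81.

5.81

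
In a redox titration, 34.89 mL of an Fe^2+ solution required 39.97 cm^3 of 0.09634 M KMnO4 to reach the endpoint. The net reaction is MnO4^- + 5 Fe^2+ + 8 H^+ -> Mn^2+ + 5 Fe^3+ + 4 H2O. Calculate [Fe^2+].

0.552 M

n(KMnO4) = 0.09634 x 0.03997 = 0.003851 mol.
From the balanced equation, 1 mol KMnO4 reacts with 5 mol Fe^2+, so n(Fe^2+) = 0.003851 x 5/1 = 0.01925 mol.
[Fe^2+] = 0.01925 / 0.03489 L = 0.552 M.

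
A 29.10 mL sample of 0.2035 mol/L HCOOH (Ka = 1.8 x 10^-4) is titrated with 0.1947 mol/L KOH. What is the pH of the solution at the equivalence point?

8.37

n(HCOOH) = 0.2035 x 0.02910 = 0.005922 mol; V(KOH) at equivalence = 0.005922/0.1947 = 0.03042 L.
At equivalence all the acid is converted to HCOO-; total volume = 0.02910 + 0.03042 = 0.05952 L, so [HCOO-] = 0.005922/0.05952 = 0.09950 M.
Kb = Kw/Ka = 1.0e-14 / 1.8 x 10^-4 = 5.56e-11.
[OH^-] = sqrt(Kb x [HCOO-]) = sqrt(5.56e-11 x 0.09950) = 2.35e-6 M.
pOH = 5.63, so pH = 14.00 - 5.63 = 8.37.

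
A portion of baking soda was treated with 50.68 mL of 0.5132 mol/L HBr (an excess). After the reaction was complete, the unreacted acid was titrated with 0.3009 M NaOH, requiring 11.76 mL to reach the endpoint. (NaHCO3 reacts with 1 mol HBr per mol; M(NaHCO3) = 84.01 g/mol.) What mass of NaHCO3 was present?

1.89 g

Total n(HBr) added = 0.5132 x 0.05068 = 0.02601 mol.
n(NaOH) used = 0.3009 x 0.01176 = 0.003539 mol, which equals the excess n(HBr).
So n(HBr) consumed by the sample = 0.02601 - 0.003539 = 0.02247 mol.
n(NaHCO3) = 0.02247 / 1 = 0.02247 mol.
mass = 0.02247 mol x 84.01 g/mol = 1.89 g.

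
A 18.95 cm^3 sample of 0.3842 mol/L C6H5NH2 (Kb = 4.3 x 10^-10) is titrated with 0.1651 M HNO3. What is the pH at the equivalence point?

2.79

n(C6H5NH2) = 0.3842 x 0.01895 = 0.007281 mol; V(HNO3) at equivalence = 0.007281/0.1651 = 0.04410 L.
At equivalence the base is fully converted to C6H5NH3+; total volume = 0.06305 L, so [C6H5NH3+] = 0.007281/0.06305 = 0.1155 M.
Ka(C6H5NH3+) = Kw/Kb = 1.0e-14 / 4.3 x 10^-10 = 2.33e-5.
[H^+] = sqrt(Ka x [C6H5NH3+]) = sqrt(2.33e-5 x 0.1155) = 0.00164 M.
pH = -log(0.00164) = 2.79.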